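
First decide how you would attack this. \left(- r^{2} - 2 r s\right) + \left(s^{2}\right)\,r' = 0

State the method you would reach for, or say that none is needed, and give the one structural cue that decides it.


Best approach: the homogeneous substitution — the slope's numerator and denominator have matching total degree, so it depends only on r/s and the ratio substitution collapses it. Rearranged, this also fits the Bernoulli template directly; the homogeneous substitution reads the structure without the rearrangement.


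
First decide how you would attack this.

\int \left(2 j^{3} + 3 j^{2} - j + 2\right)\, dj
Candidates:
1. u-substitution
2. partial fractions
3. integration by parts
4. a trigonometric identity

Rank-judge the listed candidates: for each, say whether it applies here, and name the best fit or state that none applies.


Technique: no special technique — every term is a constant multiple of a power of j; term-wise power-rule integration needs no preliminary transformation.
- u-substitution — no substitution does more than relabel what direct integration already handles.
- partial fractions: the expression is not a ratio of polynomials that decomposes further.
- integration by parts — splitting off a factor buys nothing — the integrand integrates directly without parts.
- a trigonometric identity: there is no trigonometric structure at all — the integrand carries no sine or cosine to rewrite.


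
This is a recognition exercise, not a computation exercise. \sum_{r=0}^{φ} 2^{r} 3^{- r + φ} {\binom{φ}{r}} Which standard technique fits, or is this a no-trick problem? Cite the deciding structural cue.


Verdict: the binomial theorem — {\binom{φ}{r}} weighting matched powers of 2 and 3 is the expanded form of (2 + 3)^φ — fold it back up.


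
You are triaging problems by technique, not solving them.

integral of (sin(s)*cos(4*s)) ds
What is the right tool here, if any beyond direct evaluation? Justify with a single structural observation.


Method: a trigonometric identity — split sin(s)*cos(4*s) with the angle-addition identities: the resulting sum integrates term by term.


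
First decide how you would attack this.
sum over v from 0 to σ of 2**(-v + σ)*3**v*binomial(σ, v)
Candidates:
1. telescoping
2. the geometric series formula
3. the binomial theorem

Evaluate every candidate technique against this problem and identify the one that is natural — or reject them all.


Technique: the binomial theorem — the summand is term v of a binomial expansion in 3 and 2; the whole sum is a single power.
- telescoping — in the displayed form, no term reappears at a neighboring index to cancel against.
- the geometric series formula: the term-to-term ratio changes with the index, so the geometric formula cannot close it.
- the binomial theorem — yes, a natural case for it.


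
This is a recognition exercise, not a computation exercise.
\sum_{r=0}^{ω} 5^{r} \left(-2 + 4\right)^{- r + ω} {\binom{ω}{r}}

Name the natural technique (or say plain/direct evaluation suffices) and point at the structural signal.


Verdict: the binomial theorem — the summand is term r of a binomial expansion in 5 and (-2 + 4); the whole sum is a single power.


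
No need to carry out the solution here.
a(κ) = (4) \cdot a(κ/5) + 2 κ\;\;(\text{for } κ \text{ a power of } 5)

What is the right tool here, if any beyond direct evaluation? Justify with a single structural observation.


Technique: the master substitution — the argument contracts 5-fold per step: reindex κ exponentially and solve the linear recurrence in the new index.


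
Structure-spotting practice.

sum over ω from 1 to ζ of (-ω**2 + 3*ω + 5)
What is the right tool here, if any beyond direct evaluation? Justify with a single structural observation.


Technique: no special technique — recognize the absence of structure: constant-multiple powers of ω summed plainly, no special method required.


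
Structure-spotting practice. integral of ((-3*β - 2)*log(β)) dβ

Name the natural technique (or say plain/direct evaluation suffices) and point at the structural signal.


Diagnosis: integration by parts — the logarithm log(β) has no power-rule antiderivative to read off directly, but its derivative is algebraic — so differentiate log(β) and integrate the polynomial factor -3*β - 2.


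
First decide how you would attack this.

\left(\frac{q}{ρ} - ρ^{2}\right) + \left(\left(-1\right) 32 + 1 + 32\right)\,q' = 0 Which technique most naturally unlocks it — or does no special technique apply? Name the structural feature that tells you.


Best approach: a linear integrating factor — linear in the unknown with genuine forcing: multiply through by the exponential of the integrated coefficient and the left side closes into one derivative.


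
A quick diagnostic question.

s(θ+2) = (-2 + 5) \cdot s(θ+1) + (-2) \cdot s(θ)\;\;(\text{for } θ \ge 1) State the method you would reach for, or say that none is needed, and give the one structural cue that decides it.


Technique: the characteristic-root method — the recurrence treats every index alike (constant coefficients, no forcing) — precisely the regime where r^θ trials close it.


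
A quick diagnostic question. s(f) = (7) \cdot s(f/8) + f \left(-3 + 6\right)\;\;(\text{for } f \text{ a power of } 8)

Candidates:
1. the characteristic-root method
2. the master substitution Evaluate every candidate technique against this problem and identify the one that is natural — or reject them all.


Verdict: the master substitution — the argument contracts 8-fold per step: reindex f exponentially and solve the linear recurrence in the new index.
- the characteristic-root method: a divided-index call is not the fixed-shift linear shape that characteristic roots solve.
- the master substitution — yes, a natural case for it.


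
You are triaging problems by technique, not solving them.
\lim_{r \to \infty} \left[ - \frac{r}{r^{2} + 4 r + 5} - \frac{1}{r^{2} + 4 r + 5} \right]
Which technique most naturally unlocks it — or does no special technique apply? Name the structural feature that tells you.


Diagnosis: dominant-term comparison — divide through by the highest power of r; every lower-order term dies and the dominant terms decide the limit. As a single quotient, the ∞/∞ shape would yield to repeated differentiation as well — the growth comparison gets there in one look.


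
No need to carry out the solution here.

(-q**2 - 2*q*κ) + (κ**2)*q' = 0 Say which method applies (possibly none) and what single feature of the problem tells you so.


Diagnosis: the homogeneous substitution — the slope's numerator and denominator have matching total degree, so it depends only on q/κ and the ratio substitution collapses it. This doubles as a Bernoulli equation in the unknown as written; the homogeneous route needs no setup at all.


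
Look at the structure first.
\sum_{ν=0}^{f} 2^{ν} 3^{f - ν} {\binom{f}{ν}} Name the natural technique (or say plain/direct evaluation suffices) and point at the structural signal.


Best approach: the binomial theorem — binomial coefficients against complementary powers of 2 and 3: recognize the binomial expansion and resum.


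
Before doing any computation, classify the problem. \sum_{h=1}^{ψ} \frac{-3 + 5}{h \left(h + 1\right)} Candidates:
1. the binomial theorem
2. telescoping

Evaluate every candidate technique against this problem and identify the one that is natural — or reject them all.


Best approach: telescoping — \frac{-3 + 5}{h \left(h + 1\right)} decomposes into shift-paired simple fractions; the series telescopes to finitely many boundary pieces.
- the binomial theorem — the terms do not reassemble into a binomial power.
- telescoping — a fit — the right tool for this form.


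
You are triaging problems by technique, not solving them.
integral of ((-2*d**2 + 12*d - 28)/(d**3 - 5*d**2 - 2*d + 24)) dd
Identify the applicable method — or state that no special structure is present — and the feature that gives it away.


Diagnosis: partial fractions — d**3 - 5*d**2 - 2*d + 24 splits into linear pieces, so the quotient is a sum of simple fractions — decompose before integrating.


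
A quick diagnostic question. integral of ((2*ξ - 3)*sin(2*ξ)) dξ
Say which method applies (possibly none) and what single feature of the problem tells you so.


Diagnosis: integration by parts — 2*ξ - 3 dies after finitely many derivatives while sin(2*ξ) cycles under integration — the tabular/parts setup.


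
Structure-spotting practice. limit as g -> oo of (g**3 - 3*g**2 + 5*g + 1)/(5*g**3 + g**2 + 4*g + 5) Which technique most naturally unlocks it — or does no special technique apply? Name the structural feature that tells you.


Best approach: dominant-term comparison — divide through by the highest power of g; every lower-order term dies and the dominant terms decide the limit. Differentiating the expression as a single quotient would eventually settle it as well; matching dominant growth settles it immediately.


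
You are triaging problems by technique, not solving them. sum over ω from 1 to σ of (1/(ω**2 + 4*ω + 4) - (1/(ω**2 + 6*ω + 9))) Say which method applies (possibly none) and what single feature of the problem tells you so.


Technique: telescoping — write out three consecutive terms and watch the interior cancel: the advanced copy one term subtracts reappears as the very next term's leading piece, pair after pair.


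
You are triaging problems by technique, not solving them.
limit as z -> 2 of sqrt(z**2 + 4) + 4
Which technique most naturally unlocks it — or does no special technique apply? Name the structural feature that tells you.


Verdict: no special technique — the function is continuous at 2; evaluation is itself the limit, no machinery required.


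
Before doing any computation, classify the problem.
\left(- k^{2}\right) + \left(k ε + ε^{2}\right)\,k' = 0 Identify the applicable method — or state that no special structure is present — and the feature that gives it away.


Method: the homogeneous substitution — the slope is degree-zero homogeneous: the ratio substitution v = k/ε collapses it. Suitably rearranged — at times with the variables' roles exchanged — this doubles as a Bernoulli equation; the homogeneous reading needs no such setup.


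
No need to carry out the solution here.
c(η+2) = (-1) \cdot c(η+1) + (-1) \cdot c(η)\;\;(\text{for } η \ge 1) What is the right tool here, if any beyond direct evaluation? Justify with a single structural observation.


Technique: the characteristic-root method — fixed numeric weights on consecutive terms and no forcing term added: the root method in its home territory.


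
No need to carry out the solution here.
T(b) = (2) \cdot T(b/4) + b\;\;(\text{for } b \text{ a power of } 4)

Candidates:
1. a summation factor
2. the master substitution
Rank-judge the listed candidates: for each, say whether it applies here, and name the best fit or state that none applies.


Best approach: the master substitution — treat m = log base 4 of b as the new clock: one recursion step advances m by one while b scales by 4.
- a summation factor: a divided-index call is outside the fixed-shift first-order family a summation factor normalizes.
- the master substitution: a fit — the right tool for this form.


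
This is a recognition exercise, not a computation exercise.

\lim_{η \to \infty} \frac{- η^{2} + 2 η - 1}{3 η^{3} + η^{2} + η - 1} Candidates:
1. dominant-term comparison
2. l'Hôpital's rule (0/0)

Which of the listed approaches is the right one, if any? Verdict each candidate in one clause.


Diagnosis: dominant-term comparison — divide through by the highest power of η; every lower-order term dies and the dominant terms decide the limit.
- dominant-term comparison: yes, a natural case for it.
- l'Hôpital's rule (0/0): viewed as a single quotient this runs to ∞/∞, not the 0/0 clash this candidate addresses; an at-infinity variant of the rule would resolve it, but comparing leading growth reads the answer without differentiating.


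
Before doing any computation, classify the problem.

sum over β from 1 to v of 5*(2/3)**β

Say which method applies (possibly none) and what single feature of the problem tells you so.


Method: the geometric series formula — each summand is the previous one scaled by 2/3; that constant multiplier is itself the geometric structure.


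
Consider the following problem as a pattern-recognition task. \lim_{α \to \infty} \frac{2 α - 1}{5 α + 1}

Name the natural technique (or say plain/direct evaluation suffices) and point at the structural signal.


Method: dominant-term comparison — divide through by the highest power of α; every lower-order term dies and the dominant terms decide the limit. l'Hôpital's at-infinity variant applies to the expression viewed as a single quotient; the leading-term comparison is the direct route.


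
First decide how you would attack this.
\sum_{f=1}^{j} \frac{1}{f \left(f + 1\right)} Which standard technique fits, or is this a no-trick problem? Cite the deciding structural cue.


Best approach: telescoping — \frac{1}{f \left(f + 1\right)} is a collapsed telescope: expand it into simple fractions to see the cancellation.


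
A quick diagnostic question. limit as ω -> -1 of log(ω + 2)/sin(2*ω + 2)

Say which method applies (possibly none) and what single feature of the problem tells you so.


Diagnosis: l'Hôpital's rule (0/0) — substituting -1 gives 0 over 0; differentiate top and bottom once and re-evaluate. One could equally expand both pieces locally and compare leading terms; the rule does that in one stroke.


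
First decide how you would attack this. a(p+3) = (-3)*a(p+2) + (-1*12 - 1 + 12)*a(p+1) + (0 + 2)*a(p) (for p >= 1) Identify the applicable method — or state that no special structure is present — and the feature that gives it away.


Technique: the characteristic-root method — every coefficient is a fixed number and the forcing is zero — substitute r^p and read off the root equation.


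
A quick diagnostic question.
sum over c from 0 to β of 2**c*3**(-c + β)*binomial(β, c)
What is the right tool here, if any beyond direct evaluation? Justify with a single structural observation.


Diagnosis: the binomial theorem — binomial(β, c) weighting matched powers of 2 and 3 is the expanded form of (2 + 3)^β — fold it back up.


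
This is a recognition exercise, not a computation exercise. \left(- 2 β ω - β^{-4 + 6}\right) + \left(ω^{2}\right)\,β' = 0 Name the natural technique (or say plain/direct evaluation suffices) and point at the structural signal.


Verdict: the homogeneous substitution — the slope is degree-zero homogeneous: the ratio substitution v = β/ω collapses it. Rearranged, this also fits the Bernoulli template directly; the homogeneous substitution reads the structure without the rearrangement.


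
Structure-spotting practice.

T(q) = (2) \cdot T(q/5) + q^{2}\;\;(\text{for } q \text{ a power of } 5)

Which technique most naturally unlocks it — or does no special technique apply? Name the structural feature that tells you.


Technique: the master substitution — the argument shrinks by the factor 5, so measure the index on a logarithmic scale and the recursion becomes a shift.


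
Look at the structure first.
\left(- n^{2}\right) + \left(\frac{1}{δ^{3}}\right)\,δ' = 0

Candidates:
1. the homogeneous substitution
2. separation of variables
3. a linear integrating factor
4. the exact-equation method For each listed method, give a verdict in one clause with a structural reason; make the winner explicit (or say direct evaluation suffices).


Best approach: separation of variables — separating collects all δ-dependence with the derivative and leaves all n-dependence opposite: variables separate.
- the homogeneous substitution — the ratio of the variables does not determine the slope.
- separation of variables: yes — fits the structure here.
- a linear integrating factor — the unknown enters nonlinearly (through a power, a denominator, or a transcendental function), which the linear integrating-factor recipe cannot absorb as-is — any repair would come from a preliminary substitution, not the factor.
- the exact-equation method: with no real cross-dependence between the variables, the exact-equation machinery is a detour rather than the natural reading.


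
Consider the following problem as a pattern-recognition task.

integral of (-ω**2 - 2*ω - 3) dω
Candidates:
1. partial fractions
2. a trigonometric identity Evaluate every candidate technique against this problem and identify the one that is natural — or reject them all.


Technique: no special technique — nothing composite, nothing rational, nothing trigonometric — each constant-multiple power of ω integrates by the power rule alone.
- partial fractions — the expression is not a ratio of polynomials that decomposes further.
- a trigonometric identity — there is no trigonometric structure at all — the integrand carries no sine or cosine to rewrite.


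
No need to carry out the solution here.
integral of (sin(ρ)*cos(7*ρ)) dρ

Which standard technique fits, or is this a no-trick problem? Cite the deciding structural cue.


Best approach: a trigonometric identity — sin(ρ)*cos(7*ρ) mixes two frequencies; the product-to-sum identity splits it into single-frequency sinusoids.


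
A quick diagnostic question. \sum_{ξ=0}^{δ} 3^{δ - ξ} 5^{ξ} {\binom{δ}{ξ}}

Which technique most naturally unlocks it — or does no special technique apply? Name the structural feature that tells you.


Best approach: the binomial theorem — binomial coefficients against complementary powers of 5 and 3: recognize the binomial expansion and resum.


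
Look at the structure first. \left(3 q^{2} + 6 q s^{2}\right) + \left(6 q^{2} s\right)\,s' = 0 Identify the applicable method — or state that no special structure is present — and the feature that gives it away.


Method: the exact-equation method — the mixed-partials test passes for 3 q^{2} + 6 q s^{2} and 6 q^{2} s, so a potential function exists as presented.


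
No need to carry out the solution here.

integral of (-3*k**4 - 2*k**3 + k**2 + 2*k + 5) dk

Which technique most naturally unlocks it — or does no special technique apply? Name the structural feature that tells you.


Diagnosis: no special technique — scan for structure and find none: constant multiples of powers of k, integrate directly.


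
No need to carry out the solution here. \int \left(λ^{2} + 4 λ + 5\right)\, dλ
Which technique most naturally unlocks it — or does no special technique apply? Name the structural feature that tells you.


Verdict: no special technique — a term-by-term power-rule job in λ; no substitution or rearrangement earns its keep here.


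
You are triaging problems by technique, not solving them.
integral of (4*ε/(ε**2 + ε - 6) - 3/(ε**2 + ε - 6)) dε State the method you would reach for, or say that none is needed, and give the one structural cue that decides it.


Verdict: partial fractions — each factor of ε**2 + ε - 6 owns one elementary piece of the integrand — separate them and integrate piecewise.


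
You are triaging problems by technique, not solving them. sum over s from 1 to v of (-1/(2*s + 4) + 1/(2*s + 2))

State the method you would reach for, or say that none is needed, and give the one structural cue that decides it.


Method: telescoping — the generic term is a one-step difference of 1/(2*s + 2), so partial sums shortcut to endpoint evaluation.


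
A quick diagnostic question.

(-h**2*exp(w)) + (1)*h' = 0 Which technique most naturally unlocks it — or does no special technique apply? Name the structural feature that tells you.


Technique: separation of variables — a product of single-variable factors, exp(w) and h**2 — the textbook separable form.


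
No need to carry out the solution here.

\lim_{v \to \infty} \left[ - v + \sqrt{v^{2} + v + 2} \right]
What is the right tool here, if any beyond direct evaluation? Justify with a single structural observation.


Verdict: conjugate multiplication — the ∞ − ∞ radical form is the exact trigger for the conjugate maneuver.


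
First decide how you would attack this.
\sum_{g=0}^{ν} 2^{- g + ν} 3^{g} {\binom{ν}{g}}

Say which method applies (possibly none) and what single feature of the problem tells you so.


Technique: the binomial theorem — the summand is term g of a binomial expansion in 3 and 2; the whole sum is a single power.


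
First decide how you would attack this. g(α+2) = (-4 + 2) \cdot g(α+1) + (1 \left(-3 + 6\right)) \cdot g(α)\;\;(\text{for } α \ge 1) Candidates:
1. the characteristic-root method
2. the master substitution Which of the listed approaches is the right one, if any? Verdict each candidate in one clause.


Best approach: the characteristic-root method — linear, homogeneous, constant coefficients: solutions of the form r^α exist — find the roots of the characteristic polynomial.
- the characteristic-root method: a fit — the right tool for this form.
- the master substitution: the recursion shifts the index rather than dividing it.


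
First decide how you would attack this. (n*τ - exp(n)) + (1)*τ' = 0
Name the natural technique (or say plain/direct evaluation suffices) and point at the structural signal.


Best approach: a linear integrating factor — the equation is linear in τ with coefficient n; multiplying by the integrating factor exp(∫n) makes the left side a perfect derivative.


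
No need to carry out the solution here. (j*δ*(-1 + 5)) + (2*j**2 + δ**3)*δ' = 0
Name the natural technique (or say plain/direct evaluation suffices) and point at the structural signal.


Technique: the exact-equation method — equality of cross partials is the green light — assemble the potential function term by term.


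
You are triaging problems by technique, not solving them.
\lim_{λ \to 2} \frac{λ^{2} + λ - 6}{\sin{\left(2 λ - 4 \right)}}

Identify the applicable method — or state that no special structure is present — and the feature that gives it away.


Technique: l'Hôpital's rule (0/0) — numerator and denominator both vanish at 2 — a genuine 0/0 form, which is exactly when l'Hôpital applies. One could equally expand both pieces locally and compare leading terms; the rule does that in one stroke.


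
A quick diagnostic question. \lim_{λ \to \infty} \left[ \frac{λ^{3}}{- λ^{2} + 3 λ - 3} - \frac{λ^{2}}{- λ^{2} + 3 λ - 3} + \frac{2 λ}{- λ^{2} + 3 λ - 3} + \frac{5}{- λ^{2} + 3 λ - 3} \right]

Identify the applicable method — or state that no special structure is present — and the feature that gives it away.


Technique: dominant-term comparison — at large λ only the top-degree terms survive; compare the leading terms and the limit falls out. As a single quotient, the ∞/∞ shape would yield to repeated differentiation as well — the growth comparison gets there in one look.


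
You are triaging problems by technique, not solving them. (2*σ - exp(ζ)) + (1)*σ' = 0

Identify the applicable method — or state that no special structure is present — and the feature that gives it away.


Best approach: a linear integrating factor — first power of σ, nonzero forcing: the integrating-factor recipe applies verbatim with p = 2.


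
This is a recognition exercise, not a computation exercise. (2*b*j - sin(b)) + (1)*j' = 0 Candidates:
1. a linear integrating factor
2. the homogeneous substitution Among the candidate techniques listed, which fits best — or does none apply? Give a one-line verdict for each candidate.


Best approach: a linear integrating factor — first power of j, nonzero forcing: the integrating-factor recipe applies verbatim with p = 2*b.
- a linear integrating factor — applies; the problem has the shape this method handles.
- the homogeneous substitution — the slope is not a function of the ratio of the variables alone.


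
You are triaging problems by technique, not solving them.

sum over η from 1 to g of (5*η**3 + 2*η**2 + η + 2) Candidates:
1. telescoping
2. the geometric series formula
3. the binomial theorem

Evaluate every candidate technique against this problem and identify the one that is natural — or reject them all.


Diagnosis: no special technique — every summand is a constant multiple of a power of η — apply the standard power-sum identities one degree at a time.
- telescoping — computed from the summand as displayed, the partial sums build up without the pairwise collapse telescoping exploits.
- the geometric series formula: dividing successive terms gives an index-dependent quantity, not a constant.
- the binomial theorem — there is no sum-raised-to-a-power identity hiding in these terms.


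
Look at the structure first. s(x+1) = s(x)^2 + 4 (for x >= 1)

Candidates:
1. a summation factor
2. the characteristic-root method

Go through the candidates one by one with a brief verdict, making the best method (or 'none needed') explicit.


Diagnosis: no special technique — the recurrence is nonlinear in the sequence values; study it directly, no linear machinery applies.
- a summation factor — no summation factor applies — the rule is not linear in the sequence values.
- the characteristic-root method — the recursion is nonlinear in the sequence values, so no linear-modes ansatz applies.


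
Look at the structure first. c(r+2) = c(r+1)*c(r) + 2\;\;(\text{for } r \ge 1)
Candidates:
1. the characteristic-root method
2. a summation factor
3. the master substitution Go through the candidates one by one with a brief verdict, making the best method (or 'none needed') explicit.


Verdict: no special technique — the update rule curves (it is not linear in the unknown sequence), so no superposition-based closed form attaches — iterate or study it directly.
- the characteristic-root method — nonlinearity rules out exponential-mode superposition from the start.
- a summation factor: the recursion is nonlinear — outside the first-order linear family a summation factor addresses.
- the master substitution — the recursion shifts the index rather than dividing it.


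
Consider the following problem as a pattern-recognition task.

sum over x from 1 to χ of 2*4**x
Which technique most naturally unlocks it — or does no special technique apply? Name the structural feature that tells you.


Diagnosis: the geometric series formula — the ratio of consecutive terms is the constant 4, independent of the index — a geometric sum.


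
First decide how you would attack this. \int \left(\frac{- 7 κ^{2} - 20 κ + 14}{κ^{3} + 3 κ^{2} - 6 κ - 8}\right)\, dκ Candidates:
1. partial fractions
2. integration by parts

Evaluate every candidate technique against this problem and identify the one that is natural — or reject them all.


Verdict: partial fractions — the integrand is a proper rational function and its denominator κ^{3} + 3 κ^{2} - 6 κ - 8 factors into distinct pieces, so it splits into simple fractions.
- partial fractions — applies; the problem has the shape this method handles.
- integration by parts — no split into a nonconstant polynomial times one of the standard kernels — exp, sine, or cosine of a linear argument, or a logarithm — applies here.


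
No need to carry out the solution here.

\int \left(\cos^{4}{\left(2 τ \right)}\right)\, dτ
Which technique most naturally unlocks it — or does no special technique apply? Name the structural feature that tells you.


Verdict: a trigonometric identity — \cos^{4}{\left(2 τ \right)} calls for power reduction: rewrite via double angles before any antiderivative is attempted.


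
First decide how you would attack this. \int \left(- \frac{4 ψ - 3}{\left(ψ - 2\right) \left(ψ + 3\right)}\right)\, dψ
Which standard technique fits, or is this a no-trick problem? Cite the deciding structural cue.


Technique: partial fractions — a proper rational integrand whose denominator splits into simpler factors — decompose into partial fractions first.


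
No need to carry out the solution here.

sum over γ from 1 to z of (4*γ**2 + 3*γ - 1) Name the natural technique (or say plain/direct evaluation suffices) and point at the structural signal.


Method: no special technique — the summand is a plain polynomial in γ (expanding first if it arrives factored); standard power-sum formulas evaluate it term by term.


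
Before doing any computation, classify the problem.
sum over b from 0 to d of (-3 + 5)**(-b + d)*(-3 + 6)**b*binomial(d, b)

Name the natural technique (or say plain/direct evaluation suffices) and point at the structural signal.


Diagnosis: the binomial theorem — the binomial coefficients weight matched powers of (-3 + 6) and (-3 + 5), which is exactly the expansion of a binomial power.


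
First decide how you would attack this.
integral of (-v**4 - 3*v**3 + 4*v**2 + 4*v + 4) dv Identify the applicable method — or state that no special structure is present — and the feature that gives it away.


Diagnosis: no special technique — every term is a constant multiple of a power of v; term-wise power-rule integration needs no preliminary transformation.


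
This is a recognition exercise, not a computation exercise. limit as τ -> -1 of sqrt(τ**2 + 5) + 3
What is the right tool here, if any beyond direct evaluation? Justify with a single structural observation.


Best approach: no special technique — the expression is continuous at the evaluation point — substitute directly; no indeterminate form appears.


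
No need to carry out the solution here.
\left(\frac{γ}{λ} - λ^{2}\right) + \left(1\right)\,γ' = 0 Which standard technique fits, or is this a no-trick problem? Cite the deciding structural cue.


Verdict: a linear integrating factor — the unknown enters only to the first power against a nonzero forcing term — the integrating-factor template applies directly.


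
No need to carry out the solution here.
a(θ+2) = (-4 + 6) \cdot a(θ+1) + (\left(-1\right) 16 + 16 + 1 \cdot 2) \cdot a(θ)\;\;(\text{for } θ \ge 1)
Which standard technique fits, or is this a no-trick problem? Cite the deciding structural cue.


Diagnosis: the characteristic-root method — fixed numeric weights on consecutive terms and no forcing term added: the root method in its home territory.


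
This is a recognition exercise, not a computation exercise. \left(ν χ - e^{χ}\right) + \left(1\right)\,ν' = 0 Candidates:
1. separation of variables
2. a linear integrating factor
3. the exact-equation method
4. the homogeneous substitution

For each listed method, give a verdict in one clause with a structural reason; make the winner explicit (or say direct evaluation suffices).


Best approach: a linear integrating factor — first power of ν, nonzero forcing: the integrating-factor recipe applies verbatim with p = χ.
- separation of variables: no algebra isolates the independent variable on one side and the unknown on the other.
- a linear integrating factor — yes, a natural case for it.
- the exact-equation method: the mixed-partials test fails on this split — it is not an exact differential as presented.
- the homogeneous substitution: the slope is not a function of the ratio of the variables alone.


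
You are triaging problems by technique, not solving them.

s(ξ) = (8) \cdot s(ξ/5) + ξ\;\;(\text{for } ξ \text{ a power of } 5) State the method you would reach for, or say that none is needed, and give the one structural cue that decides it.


Diagnosis: the master substitution — treat m = log base 5 of ξ as the new clock: one recursion step advances m by one while ξ scales by 5.


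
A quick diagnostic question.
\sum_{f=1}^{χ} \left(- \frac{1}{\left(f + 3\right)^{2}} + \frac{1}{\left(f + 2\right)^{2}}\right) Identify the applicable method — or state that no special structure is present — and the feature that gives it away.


Best approach: telescoping — a difference of consecutive values of one function (\frac{1}{\left(f + 2\right)^{2}} at one index and the next) — telescoping by construction.


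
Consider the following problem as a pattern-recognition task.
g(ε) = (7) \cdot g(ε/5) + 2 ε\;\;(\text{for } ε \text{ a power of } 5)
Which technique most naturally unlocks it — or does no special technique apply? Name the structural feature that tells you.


Verdict: the master substitution — the argument contracts 5-fold per step: reindex ε exponentially and solve the linear recurrence in the new index.


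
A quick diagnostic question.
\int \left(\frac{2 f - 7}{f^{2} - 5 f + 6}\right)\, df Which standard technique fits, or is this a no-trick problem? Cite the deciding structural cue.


Diagnosis: partial fractions — with f^{2} - 5 f + 6 factorable and the degree on top strictly smaller, simple-fraction decomposition is immediate.


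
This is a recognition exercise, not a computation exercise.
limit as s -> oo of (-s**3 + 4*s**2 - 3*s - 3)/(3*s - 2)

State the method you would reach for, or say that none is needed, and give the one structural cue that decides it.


Verdict: dominant-term comparison — as s grows, only the highest-degree terms matter — compare leading terms and read the limit off. As a single quotient, the ∞/∞ shape would yield to repeated differentiation as well — the growth comparison gets there in one look.


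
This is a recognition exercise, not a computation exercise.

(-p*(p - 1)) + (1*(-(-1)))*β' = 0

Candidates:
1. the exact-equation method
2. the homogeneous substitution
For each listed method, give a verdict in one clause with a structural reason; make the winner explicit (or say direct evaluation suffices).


Diagnosis: no special technique — the slope is a function of p alone, so integrate both sides directly.
- the exact-equation method — the unknown never enters the equation — exactness holds emptily, with nothing for the method to add.
- the homogeneous substitution — the slope does not depend on the ratio of the variables alone.


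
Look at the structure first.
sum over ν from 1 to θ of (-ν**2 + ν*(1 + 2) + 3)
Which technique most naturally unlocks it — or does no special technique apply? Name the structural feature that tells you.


Method: no special technique — this is bookkeeping, not technique: standard formulas for sums of constant-multiple powers of ν apply termwise.


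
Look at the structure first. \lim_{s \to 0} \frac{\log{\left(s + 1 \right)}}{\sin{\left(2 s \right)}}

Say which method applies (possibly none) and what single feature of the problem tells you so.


Diagnosis: l'Hôpital's rule (0/0) — the 0/0 form at 0 is the signature situation for l'Hôpital's rule. Known elementary limits would finish this too — the rule just bypasses the case analysis.


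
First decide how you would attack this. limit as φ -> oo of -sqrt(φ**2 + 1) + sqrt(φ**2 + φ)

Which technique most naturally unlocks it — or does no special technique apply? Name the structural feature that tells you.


Method: conjugate multiplication — an infinity-minus-infinity difference with a surviving radical — multiply by the conjugate to cancel the divergence.


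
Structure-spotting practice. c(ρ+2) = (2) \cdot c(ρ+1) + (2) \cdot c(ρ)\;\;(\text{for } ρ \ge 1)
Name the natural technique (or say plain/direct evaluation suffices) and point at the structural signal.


Verdict: the characteristic-root method — fixed numeric weights on consecutive terms and no forcing term added: the root method in its home territory.


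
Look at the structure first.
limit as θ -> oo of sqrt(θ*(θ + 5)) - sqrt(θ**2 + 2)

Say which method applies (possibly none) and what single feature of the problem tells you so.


Diagnosis: conjugate multiplication — sqrt(θ*(θ + 5)) and sqrt(θ**2 + 2) both blow up, but their difference is tame once the conjugate rationalizes it.


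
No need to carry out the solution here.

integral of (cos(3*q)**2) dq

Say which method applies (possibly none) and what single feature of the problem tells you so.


Verdict: a trigonometric identity — the exponent on cos(3*q)**2 is even — the power-reduction identity is the standard preprocessing step.


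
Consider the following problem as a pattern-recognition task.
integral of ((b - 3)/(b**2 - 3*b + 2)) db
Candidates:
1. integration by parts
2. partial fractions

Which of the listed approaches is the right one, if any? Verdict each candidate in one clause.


Best approach: partial fractions — the bottom factors while the top stays lower-degree — split into simple fractions and integrate piece by piece.
- integration by parts — no split into a nonconstant polynomial times one of the standard kernels — exp, sine, or cosine of a linear argument, or a logarithm — applies here.
- partial fractions — yes — fits the structure here.


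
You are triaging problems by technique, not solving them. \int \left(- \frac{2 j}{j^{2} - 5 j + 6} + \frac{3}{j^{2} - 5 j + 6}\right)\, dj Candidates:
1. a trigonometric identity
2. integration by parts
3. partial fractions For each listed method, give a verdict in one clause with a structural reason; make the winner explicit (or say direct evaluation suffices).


Verdict: partial fractions — each factor of j^{2} - 5 j + 6 owns one elementary piece of the integrand — separate them and integrate piecewise.
- a trigonometric identity — no sine or cosine appears, so there is nothing for a trigonometric identity to act on.
- integration by parts: no split into a nonconstant polynomial times one of the standard kernels — exp, sine, or cosine of a linear argument, or a logarithm — applies here.
- partial fractions — yes — fits the structure here.


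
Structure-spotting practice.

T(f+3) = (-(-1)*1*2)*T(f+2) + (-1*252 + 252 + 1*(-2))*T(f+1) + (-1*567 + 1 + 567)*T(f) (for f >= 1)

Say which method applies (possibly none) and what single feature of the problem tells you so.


Diagnosis: the characteristic-root method — because shifting f leaves the equation's coefficients unchanged, exponential trials reduce it to algebra.


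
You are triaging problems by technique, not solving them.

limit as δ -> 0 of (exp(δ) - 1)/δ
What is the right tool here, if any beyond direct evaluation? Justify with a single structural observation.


Method: l'Hôpital's rule (0/0) — substituting 0 gives 0 over 0; differentiate top and bottom once and re-evaluate. The standard small-argument limits would also carry it; the rule is the systematic route.


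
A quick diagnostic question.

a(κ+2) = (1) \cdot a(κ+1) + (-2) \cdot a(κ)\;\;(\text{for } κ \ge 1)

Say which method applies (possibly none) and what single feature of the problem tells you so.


Verdict: the characteristic-root method — fixed numeric weights on consecutive terms and no forcing term added: the root method in its home territory.


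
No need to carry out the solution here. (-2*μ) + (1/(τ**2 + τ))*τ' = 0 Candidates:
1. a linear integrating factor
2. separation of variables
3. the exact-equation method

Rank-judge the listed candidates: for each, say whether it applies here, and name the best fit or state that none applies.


Method: separation of variables — one side of the product carries the independent variable, the other the unknown — the textbook separation shape. A Bernoulli substitution applies to this equation as given; separation takes the same equation in its displayed form.
- a linear integrating factor — a nonlinear term in the unknown puts this outside the integrating-factor template.
- separation of variables — applicable, and directly so.
- the exact-equation method: with no real cross-dependence between the variables, the exact-equation machinery is a detour rather than the natural reading.
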